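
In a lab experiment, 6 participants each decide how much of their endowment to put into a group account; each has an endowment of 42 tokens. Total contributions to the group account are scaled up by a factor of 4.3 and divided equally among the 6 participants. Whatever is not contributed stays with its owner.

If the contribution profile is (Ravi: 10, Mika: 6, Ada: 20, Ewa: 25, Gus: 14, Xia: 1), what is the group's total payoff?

502.80 tokens

Total contributed: 10 + 6 + 20 + 25 + 14 + 1 = 76; total kept: 6 × 42 − 76 = 176.
The group account pays out 4.3 × 76 = 326.80 in aggregate.
Group total = 176 + 326.80 = 502.80.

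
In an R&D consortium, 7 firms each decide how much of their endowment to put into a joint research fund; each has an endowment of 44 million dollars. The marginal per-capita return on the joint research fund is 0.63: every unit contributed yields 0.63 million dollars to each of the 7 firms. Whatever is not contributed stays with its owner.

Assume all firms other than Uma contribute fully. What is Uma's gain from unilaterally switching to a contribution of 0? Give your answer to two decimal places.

16.28 million dollars

Switching from a contribution of 44 to 0 lets Uma keep an extra 44 million dollars, but lowers the joint research fund by 44, which costs Uma their own share of that drop: 0.63 × 44 = 27.72.
Net gain = 44 − 27.72 = 16.28. The private return per contributed unit (0.63) is below 1, so free-riding is indeed the best response regardless of what the others do.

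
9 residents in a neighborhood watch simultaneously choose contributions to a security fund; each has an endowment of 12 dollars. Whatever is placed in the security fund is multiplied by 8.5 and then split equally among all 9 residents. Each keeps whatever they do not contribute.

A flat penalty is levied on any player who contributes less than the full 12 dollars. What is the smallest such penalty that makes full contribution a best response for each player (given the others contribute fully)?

Given the others contribute fully, the best deviation is to contribute 0 (any partial contribution still incurs the fine and gives up units whose private return 0.9444 is below 1).
Deviating from 12 to 0 saves 12 dollars but forfeits the deviator's share of the drop in the security fund: 8.5/9 × 12 = 11.33.
So the deviation gain is 12 − 11.33 = 0.67, and the fine must be at least 0.67 dollars to wipe it out.

0.67 dollars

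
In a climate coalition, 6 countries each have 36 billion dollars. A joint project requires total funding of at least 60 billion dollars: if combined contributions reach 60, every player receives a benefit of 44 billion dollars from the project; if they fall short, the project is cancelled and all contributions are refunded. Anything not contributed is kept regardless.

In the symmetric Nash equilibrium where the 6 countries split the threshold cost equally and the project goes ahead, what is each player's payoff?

Equal share of the threshold: 60/6 = 10.
At this profile no one gains by cutting their contribution: any cut drops the total below 60, the project is cancelled, contributions are refunded, and the deviator ends with 36, which is less than 36 − 10 + 44 = 70. Contributing more than 10 just wastes the excess. So contributing exactly 10 is a best response.
Each player's payoff: 36 − 10 + 44 = 70.

70 billion dollars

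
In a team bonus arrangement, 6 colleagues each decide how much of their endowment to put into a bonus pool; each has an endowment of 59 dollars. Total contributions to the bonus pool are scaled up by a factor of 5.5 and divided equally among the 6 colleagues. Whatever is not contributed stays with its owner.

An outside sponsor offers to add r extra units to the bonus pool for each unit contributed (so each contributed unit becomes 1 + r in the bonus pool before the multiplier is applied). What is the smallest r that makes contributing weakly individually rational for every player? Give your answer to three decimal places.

0.091

With matching at rate r, one contributed unit becomes (1 + r) in the bonus pool and returns 5.5 × (1 + r) / 6 to the contributor.
Setting this equal to 1: 1 + r = 6/5.5 = 1.0909.
So the minimum matching rate is r = 1.0909 − 1 = 0.091.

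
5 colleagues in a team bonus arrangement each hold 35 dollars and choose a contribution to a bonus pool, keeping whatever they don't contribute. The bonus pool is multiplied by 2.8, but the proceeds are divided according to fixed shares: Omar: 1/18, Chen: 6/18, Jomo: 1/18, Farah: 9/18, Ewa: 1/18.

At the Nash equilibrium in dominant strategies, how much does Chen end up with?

67.67 dollars

A player with share s gets back 2.8·s per unit contributed, so full contribution is dominant for anyone with s > 1/2.8 = 0.3571 and zero contribution is dominant for anyone below.
Only Farah (9/18) clears that bar, contributing 35; the remaining 4 contribute 0. Total contributed: 35.
Chen keeps 35 and receives 2.8 × 35 × 6/18 = 32.67 from the bonus pool, for a payoff of 67.67.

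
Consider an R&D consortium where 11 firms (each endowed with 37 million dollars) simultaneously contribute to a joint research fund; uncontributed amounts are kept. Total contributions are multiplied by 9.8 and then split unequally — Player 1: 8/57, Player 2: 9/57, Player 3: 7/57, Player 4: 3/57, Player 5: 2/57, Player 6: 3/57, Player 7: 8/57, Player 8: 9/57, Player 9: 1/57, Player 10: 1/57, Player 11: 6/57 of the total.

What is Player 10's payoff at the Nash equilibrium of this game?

A player with share s gets back 9.8·s per unit contributed, so full contribution is dominant for anyone with s > 1/9.8 = 0.1020 and zero contribution is dominant for anyone below.
Player 1, Player 2, Player 3, Player 7, Player 8 and Player 11 clear that bar, contributing 37 each; the remaining 5 contribute 0. Total contributed: 222.
Player 10 keeps 37 and receives 9.8 × 222 × 1/57 = 38.17 from the joint research fund, for a payoff of 75.17.

75.17 million dollars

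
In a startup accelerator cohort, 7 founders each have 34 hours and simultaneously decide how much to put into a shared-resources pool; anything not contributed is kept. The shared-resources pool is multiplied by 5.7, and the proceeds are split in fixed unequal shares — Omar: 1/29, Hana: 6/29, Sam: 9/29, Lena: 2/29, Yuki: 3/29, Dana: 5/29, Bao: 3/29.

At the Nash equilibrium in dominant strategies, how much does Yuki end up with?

74.10 hours

For player j, contributing a unit is worthwhile iff 5.7 × (j's share) ≥ 1, i.e. iff j's share is at least 0.1754.
Hana and Sam are above the threshold, contributing 34 each; the remaining 5 contribute 0. Total contributed: 68.
Yuki keeps 34 and receives 5.7 × 68 × 3/29 = 40.10 from the shared-resources pool, for a payoff of 74.10.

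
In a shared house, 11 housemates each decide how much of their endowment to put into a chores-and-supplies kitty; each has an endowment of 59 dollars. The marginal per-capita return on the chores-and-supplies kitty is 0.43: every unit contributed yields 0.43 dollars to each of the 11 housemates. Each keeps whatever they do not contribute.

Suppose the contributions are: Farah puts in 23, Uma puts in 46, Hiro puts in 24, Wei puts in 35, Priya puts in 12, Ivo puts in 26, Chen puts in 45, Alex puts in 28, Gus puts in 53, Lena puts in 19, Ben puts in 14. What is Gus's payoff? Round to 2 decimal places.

Total contributed: 23 + 46 + 24 + 35 + 12 + 26 + 45 + 28 + 53 + 19 + 14 = 325.
Each receives 0.43 × 325 = 139.75 from the chores-and-supplies kitty.
Gus keeps 59 − 53 = 6, so Gus's payoff is 6 + 139.75 = 145.75.

145.75 dollars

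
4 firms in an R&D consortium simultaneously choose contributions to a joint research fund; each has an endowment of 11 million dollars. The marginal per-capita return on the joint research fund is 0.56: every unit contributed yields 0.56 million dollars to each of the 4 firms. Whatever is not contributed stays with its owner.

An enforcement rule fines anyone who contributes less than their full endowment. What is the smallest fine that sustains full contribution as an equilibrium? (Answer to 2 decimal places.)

4.84 million dollars

Given the others contribute fully, the best deviation is to contribute 0 (any partial contribution still incurs the fine and gives up units whose private return 0.56 is below 1).
Deviating from 11 to 0 saves 11 million dollars but forfeits the deviator's share of the drop in the joint research fund: 0.56 × 11 = 6.16.
So the deviation gain is 11 − 6.16 = 4.84, and the fine must be at least 4.84 million dollars to wipe it out.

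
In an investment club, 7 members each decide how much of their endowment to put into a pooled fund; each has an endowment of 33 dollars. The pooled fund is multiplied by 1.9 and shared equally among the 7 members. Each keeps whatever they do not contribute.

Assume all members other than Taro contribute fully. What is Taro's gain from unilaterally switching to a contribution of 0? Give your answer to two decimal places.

Switching from a contribution of 33 to 0 lets Taro keep an extra 33 dollars, but lowers the pooled fund by 33, which costs Taro their own share of that drop: 1.9/7 × 33 = 8.96.
Net gain = 33 − 8.96 = 24.04. The private return per contributed unit (0.2714) is below 1, so free-riding is indeed the best response regardless of what the others do.

24.04 dollars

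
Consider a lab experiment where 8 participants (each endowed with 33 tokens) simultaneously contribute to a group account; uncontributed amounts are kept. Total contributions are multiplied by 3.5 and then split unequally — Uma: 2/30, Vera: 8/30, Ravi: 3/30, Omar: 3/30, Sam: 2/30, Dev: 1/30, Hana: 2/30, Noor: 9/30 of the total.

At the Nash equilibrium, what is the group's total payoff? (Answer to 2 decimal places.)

A player with share s gets back 3.5·s per unit contributed, so full contribution is dominant for anyone with s > 1/3.5 = 0.2857 and zero contribution is dominant for anyone below.
The only share above 0.2857 is Noor's 9/30, contributing 33; the remaining 7 contribute 0. Total contributed: 33.
The group account pays out 3.5 × 33 = 115.50 in total (split across the unequal shares, but the aggregate is all that matters for the group sum).
The 7 free-riders keep 33 each, adding 231. Group total = 231 + 115.50 = 346.50.

346.50 tokens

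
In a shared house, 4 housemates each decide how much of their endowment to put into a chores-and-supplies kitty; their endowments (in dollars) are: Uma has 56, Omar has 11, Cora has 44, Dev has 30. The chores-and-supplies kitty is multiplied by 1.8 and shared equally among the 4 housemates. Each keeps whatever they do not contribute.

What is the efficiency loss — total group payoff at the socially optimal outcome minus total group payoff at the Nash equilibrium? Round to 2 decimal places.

The private return per contributed unit is 1.8/4 = 0.4500 < 1 for every player regardless of endowment, so the Nash equilibrium is zero contribution and the group total is Σ E_j = 56 + 11 + 44 + 30 = 141.
Each contributed unit returns 1.800 to the group, so the social optimum is full contribution by everyone: group total = 1.800 × 141 = 253.80.
Efficiency loss = (1.800 − 1) × 141 = 112.80.

112.80 dollars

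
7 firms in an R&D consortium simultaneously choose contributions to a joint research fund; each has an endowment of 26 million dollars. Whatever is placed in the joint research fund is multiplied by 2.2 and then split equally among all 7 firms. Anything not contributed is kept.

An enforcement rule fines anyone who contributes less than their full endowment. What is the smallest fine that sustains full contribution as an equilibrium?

17.83 million dollars

Given the others contribute fully, the best deviation is to contribute 0 (any partial contribution still incurs the fine and gives up units whose private return 0.3143 is below 1).
Deviating from 26 to 0 saves 26 million dollars but forfeits the deviator's share of the drop in the joint research fund: 2.2/7 × 26 = 8.17.
So the deviation gain is 26 − 8.17 = 17.83, and the fine must be at least 17.83 million dollars to wipe it out.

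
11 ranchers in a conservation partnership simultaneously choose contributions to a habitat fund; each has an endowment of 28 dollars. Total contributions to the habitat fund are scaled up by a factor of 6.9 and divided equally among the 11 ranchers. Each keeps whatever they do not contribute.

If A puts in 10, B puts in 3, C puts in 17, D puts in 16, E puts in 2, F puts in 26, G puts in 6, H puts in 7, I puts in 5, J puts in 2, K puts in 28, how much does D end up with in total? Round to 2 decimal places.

88.53 dollars

Total contributed: 10 + 3 + 17 + 16 + 2 + 26 + 6 + 7 + 5 + 2 + 28 = 122.
Each receives 6.9 × 122 / 11 = 76.53 from the habitat fund.
D keeps 28 − 16 = 12, so D's payoff is 12 + 76.53 = 88.53.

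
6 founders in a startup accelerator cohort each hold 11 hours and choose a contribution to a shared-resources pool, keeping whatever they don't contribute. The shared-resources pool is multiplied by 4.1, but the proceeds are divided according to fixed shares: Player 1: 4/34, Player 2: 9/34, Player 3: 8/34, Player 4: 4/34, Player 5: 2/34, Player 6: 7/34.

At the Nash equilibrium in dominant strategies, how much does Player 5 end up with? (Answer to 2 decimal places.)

A player with share s gets back 4.1·s per unit contributed, so full contribution is dominant for anyone with s > 1/4.1 = 0.2439 and zero contribution is dominant for anyone below.
The only share above 0.2439 is Player 2's 9/34, contributing 11; the remaining 5 contribute 0. Total contributed: 11.
Player 5 keeps 11 and receives 4.1 × 11 × 2/34 = 2.65 from the shared-resources pool, for a payoff of 13.65.

13.65 hours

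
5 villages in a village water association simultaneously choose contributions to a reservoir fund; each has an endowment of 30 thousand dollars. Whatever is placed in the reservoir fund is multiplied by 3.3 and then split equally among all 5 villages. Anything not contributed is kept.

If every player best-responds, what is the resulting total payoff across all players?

150.00 thousand dollars

Each contributed unit returns 3.3/5 = 0.6600 to its contributor — below 1 — so contributing 0 is dominant for every player. At the Nash equilibrium everyone keeps their 30, and the group total is 5 × 30 = 150.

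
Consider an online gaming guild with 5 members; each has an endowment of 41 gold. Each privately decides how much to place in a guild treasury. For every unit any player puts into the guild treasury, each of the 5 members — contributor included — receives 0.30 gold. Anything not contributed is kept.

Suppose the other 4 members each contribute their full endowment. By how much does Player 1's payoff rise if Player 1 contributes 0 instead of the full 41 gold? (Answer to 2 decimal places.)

28.70 gold

Switching from a contribution of 41 to 0 lets Player 1 keep an extra 41 gold, but lowers the guild treasury by 41, which costs Player 1 their own share of that drop: 0.30 × 41 = 12.30.
Net gain = 41 − 12.30 = 28.70. The private return per contributed unit (0.30) is below 1, so free-riding is indeed the best response regardless of what the others do.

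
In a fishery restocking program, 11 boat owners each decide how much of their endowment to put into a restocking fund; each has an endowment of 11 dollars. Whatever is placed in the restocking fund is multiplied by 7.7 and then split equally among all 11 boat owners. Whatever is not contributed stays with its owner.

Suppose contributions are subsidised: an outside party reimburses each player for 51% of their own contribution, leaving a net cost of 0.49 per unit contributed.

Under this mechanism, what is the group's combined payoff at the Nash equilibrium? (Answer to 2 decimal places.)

The effective private return per unit is now (7.7/11) / 0.49 = 1.4286 > 1, so every player's dominant strategy flips to full contribution.
At the Nash equilibrium everyone contributes 11. Group total payoff = 11 × (11 × 0.51 + 7.7 × 11) = 993.41.

993.41 dollars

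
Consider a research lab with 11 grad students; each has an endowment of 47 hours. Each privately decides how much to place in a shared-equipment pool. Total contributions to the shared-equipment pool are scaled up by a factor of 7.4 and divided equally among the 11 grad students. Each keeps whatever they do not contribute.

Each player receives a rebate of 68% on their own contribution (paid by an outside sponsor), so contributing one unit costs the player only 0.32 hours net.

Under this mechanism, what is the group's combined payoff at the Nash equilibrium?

Under the mechanism each unit contributed yields (7.4/11) / 0.32 = 2.1023 back to its contributor per unit of net cost, which exceeds 1, making full contribution the dominant choice for everyone.
So the Nash equilibrium is full contribution by all 11; the group earns 11 × (47 × 0.68 + 7.4 × 47) = 4177.36.

4177.36 hours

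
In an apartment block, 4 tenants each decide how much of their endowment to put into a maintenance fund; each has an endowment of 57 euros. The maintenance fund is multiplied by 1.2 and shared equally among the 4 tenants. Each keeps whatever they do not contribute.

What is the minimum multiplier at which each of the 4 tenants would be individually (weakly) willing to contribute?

4

A contributed unit returns (multiplier)/4 to its contributor.
This reaches 1 exactly when the multiplier is 4.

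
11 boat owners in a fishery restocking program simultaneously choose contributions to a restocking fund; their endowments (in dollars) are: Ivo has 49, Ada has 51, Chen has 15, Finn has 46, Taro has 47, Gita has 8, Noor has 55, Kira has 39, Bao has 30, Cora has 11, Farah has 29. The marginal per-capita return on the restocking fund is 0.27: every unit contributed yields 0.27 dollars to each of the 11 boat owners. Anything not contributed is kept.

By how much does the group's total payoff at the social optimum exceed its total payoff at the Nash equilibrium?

The private return per contributed unit is 0.27 < 1 for everyone, so the Nash equilibrium is zero contribution and the group total is Σ E_j = 49 + 51 + 15 + 46 + 47 + 8 + 55 + 39 + 30 + 11 + 29 = 380.
Each contributed unit returns 2.970 to the group, so the social optimum is full contribution by everyone: group total = 2.970 × 380 = 1128.60.
Efficiency loss = (2.970 − 1) × 380 = 748.60.

748.60 dollars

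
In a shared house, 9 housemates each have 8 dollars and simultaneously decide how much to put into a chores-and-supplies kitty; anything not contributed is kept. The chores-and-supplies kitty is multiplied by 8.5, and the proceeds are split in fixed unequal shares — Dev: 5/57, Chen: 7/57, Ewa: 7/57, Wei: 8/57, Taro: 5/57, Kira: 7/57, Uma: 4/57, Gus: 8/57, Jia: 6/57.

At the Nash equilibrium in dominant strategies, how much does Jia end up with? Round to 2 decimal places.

Player j's private return per contributed unit is 8.5 × (j's share). Contributing is weakly dominant for j when that share is at least 1/8.5 = 0.1176, and contributing 0 is dominant otherwise.
The shares above 0.1176 belong to Chen, Ewa, Wei, Kira and Gus, contributing 8 each; the remaining 4 contribute 0. Total contributed: 40.
Jia keeps 8 and receives 8.5 × 40 × 6/57 = 35.79 from the chores-and-supplies kitty, for a payoff of 43.79.

43.79 dollars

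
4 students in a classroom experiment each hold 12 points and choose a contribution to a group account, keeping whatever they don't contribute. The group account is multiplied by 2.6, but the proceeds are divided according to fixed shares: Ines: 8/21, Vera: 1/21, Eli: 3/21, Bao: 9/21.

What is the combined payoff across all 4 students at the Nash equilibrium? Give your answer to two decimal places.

67.20 points

Player j's private return per contributed unit is 2.6 × (j's share). Contributing is weakly dominant for j when that share is at least 1/2.6 = 0.3846, and contributing 0 is dominant otherwise.
Only Bao (9/21) clears that bar, contributing 12; the remaining 3 contribute 0. Total contributed: 12.
The group account pays out 2.6 × 12 = 31.20 in total (split across the unequal shares, but the aggregate is all that matters for the group sum).
The 3 free-riders keep 12 each, adding 36. Group total = 36 + 31.20 = 67.20.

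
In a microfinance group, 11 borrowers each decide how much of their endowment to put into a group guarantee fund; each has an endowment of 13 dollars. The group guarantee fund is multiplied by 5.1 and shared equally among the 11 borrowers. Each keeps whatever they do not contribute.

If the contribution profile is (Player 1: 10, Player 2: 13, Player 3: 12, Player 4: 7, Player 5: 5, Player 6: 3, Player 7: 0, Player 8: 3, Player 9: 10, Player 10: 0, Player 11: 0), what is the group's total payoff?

Total contributed: 10 + 13 + 12 + 7 + 5 + 3 + 0 + 3 + 10 + 0 + 0 = 63; total kept: 11 × 13 − 63 = 80.
The group guarantee fund pays out 5.1 × 63 = 321.30 in aggregate.
Group total = 80 + 321.30 = 401.30.

401.30 dollars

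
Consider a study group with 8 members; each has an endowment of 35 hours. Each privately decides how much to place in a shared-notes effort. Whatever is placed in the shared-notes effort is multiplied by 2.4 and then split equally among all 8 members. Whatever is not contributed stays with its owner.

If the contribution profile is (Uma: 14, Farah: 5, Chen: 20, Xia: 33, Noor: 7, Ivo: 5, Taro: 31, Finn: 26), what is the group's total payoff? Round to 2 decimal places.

477.40 hours

Total contributed: 14 + 5 + 20 + 33 + 7 + 5 + 31 + 26 = 141; total kept: 8 × 35 − 141 = 139.
The shared-notes effort pays out 2.4 × 141 = 338.40 in aggregate.
Group total = 139 + 338.40 = 477.40.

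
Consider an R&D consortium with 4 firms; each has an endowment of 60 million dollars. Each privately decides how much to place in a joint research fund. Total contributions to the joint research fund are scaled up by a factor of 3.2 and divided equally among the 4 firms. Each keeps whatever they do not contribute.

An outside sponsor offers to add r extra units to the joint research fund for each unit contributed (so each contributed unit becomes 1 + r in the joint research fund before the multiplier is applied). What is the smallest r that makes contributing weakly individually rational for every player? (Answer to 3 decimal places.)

0.250

With matching at rate r, one contributed unit becomes (1 + r) in the joint research fund and returns 3.2 × (1 + r) / 4 to the contributor.
Setting this equal to 1: 1 + r = 4/3.2 = 1.2500.
So the minimum matching rate is r = 1.2500 − 1 = 0.250.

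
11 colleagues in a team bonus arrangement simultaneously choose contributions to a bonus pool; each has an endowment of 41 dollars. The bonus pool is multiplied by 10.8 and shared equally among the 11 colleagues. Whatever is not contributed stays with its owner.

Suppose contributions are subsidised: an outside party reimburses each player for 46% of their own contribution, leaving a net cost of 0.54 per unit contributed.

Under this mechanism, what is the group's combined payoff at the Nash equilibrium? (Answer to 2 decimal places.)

5078.26 dollars

With the mechanism, a contributed unit returns (10.8/11) / 0.54 = 1.8182 per unit of net cost to the contributor — now above 1 — so contributing fully is weakly dominant for every player.
So the Nash equilibrium is full contribution by all 11; the group earns 11 × (41 × 0.46 + 10.8 × 41) = 5078.26.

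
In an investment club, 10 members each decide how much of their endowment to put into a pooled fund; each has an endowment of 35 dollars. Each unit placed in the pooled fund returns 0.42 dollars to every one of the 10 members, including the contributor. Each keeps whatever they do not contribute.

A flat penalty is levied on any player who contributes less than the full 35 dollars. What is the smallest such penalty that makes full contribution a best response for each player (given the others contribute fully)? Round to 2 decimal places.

20.30 dollars

Given the others contribute fully, the best deviation is to contribute 0 (any partial contribution still incurs the fine and gives up units whose private return 0.42 is below 1).
Deviating from 35 to 0 saves 35 dollars but forfeits the deviator's share of the drop in the pooled fund: 0.42 × 35 = 14.70.
So the deviation gain is 35 − 14.70 = 20.30, and the fine must be at least 20.30 dollars to wipe it out.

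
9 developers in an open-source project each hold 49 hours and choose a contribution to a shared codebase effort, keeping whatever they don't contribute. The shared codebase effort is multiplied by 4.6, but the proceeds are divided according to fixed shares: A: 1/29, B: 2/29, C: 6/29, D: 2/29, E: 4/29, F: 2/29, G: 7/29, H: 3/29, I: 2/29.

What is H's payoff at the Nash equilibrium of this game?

A player with share s gets back 4.6·s per unit contributed, so full contribution is dominant for anyone with s > 1/4.6 = 0.2174 and zero contribution is dominant for anyone below.
The only share above 0.2174 is G's 7/29, contributing 49; the remaining 8 contribute 0. Total contributed: 49.
H keeps 49 and receives 4.6 × 49 × 3/29 = 23.32 from the shared codebase effort, for a payoff of 72.32.

72.32 hours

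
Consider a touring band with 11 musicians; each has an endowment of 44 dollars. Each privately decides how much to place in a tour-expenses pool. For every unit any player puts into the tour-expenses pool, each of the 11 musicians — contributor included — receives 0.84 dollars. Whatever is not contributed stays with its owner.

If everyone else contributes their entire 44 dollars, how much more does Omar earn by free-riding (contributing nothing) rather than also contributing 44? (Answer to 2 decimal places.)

Switching from a contribution of 44 to 0 lets Omar keep an extra 44 dollars, but lowers the tour-expenses pool by 44, which costs Omar their own share of that drop: 0.84 × 44 = 36.96.
Net gain = 44 − 36.96 = 7.04. The private return per contributed unit (0.84) is below 1, so free-riding is indeed the best response regardless of what the others do.

7.04 dollars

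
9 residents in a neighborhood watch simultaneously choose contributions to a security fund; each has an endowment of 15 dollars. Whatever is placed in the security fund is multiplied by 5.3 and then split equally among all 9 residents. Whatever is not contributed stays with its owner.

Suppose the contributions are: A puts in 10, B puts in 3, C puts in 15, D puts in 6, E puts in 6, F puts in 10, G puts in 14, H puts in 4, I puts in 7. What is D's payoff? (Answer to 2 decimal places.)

Total contributed: 10 + 3 + 15 + 6 + 6 + 10 + 14 + 4 + 7 = 75.
Each receives 5.3 × 75 / 9 = 44.17 from the security fund.
D keeps 15 − 6 = 9, so D's payoff is 9 + 44.17 = 53.17.

53.17 dollars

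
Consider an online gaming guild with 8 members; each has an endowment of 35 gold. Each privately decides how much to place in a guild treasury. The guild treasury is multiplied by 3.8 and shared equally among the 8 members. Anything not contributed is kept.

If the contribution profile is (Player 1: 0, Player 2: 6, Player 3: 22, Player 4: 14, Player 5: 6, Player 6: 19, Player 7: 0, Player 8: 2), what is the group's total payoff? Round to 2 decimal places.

Total contributed: 0 + 6 + 22 + 14 + 6 + 19 + 0 + 2 = 69; total kept: 8 × 35 − 69 = 211.
The guild treasury pays out 3.8 × 69 = 262.20 in aggregate.
Group total = 211 + 262.20 = 473.20.

473.20 gold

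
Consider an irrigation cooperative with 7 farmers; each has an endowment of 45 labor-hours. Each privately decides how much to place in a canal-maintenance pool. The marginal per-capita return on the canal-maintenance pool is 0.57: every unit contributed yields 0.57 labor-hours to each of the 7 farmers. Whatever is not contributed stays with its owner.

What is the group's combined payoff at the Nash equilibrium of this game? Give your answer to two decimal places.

315.00 labor-hours

The private return per contributed unit is 0.57 < 1, so contributing 0 is dominant for every player. At the Nash equilibrium everyone keeps their 45, and the group total is 7 × 45 = 315.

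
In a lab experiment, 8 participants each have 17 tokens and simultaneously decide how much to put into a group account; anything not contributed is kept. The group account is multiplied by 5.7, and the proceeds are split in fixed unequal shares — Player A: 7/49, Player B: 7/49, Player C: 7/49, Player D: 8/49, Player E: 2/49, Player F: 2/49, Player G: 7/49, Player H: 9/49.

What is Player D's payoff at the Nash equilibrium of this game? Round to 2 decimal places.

For player j, contributing a unit is worthwhile iff 5.7 × (j's share) ≥ 1, i.e. iff j's share is at least 0.1754.
The only share above 0.1754 is Player H's 9/49, contributing 17; the remaining 7 contribute 0. Total contributed: 17.
Player D keeps 17 and receives 5.7 × 17 × 8/49 = 15.82 from the group account, for a payoff of 32.82.

32.82 tokens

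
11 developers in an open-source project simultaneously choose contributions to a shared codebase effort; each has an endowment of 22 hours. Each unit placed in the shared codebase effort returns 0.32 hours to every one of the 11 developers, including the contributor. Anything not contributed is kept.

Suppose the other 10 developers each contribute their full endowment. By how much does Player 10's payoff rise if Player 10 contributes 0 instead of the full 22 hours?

Switching from a contribution of 22 to 0 lets Player 10 keep an extra 22 hours, but lowers the shared codebase effort by 22, which costs Player 10 their own share of that drop: 0.32 × 22 = 7.04.
Net gain = 22 − 7.04 = 14.96. The private return per contributed unit (0.32) is below 1, so free-riding is indeed the best response regardless of what the others do.

14.96 hours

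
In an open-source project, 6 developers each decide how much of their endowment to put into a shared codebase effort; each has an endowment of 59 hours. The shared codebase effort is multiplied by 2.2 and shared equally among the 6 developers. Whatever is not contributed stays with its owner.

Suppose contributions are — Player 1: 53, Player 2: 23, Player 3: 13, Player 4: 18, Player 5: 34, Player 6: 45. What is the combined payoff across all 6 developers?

Total contributed: 53 + 23 + 13 + 18 + 34 + 45 = 186; total kept: 6 × 59 − 186 = 168.
The shared codebase effort pays out 2.2 × 186 = 409.20 in aggregate.
Group total = 168 + 409.20 = 577.20.

577.20 hours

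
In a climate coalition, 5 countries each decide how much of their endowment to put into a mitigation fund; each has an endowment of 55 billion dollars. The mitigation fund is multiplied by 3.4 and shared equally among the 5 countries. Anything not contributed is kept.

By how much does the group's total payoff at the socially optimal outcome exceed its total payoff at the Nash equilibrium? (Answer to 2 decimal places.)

660.00 billion dollars

Each contributed unit returns 3.4/5 = 0.6800 to its contributor — below 1 — so contributing 0 is dominant for every player. At the Nash equilibrium everyone keeps their 55, and the group total is 5 × 55 = 275.
Each contributed unit returns 3.400 to the group as a whole (0.6800 to each of 5 players), which exceeds 1, so the social optimum is full contribution: group total = 3.400 × 275 = 935.00.
Efficiency loss = 935.00 − 275 = 660.00.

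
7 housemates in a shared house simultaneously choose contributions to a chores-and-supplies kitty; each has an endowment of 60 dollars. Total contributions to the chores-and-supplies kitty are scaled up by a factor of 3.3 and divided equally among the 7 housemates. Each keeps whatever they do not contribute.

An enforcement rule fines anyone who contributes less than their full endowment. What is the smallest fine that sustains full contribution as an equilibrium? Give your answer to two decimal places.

31.71 dollars

Given the others contribute fully, the best deviation is to contribute 0 (any partial contribution still incurs the fine and gives up units whose private return 0.4714 is below 1).
Deviating from 60 to 0 saves 60 dollars but forfeits the deviator's share of the drop in the chores-and-supplies kitty: 3.3/7 × 60 = 28.29.
So the deviation gain is 60 − 28.29 = 31.71, and the fine must be at least 31.71 dollars to wipe it out.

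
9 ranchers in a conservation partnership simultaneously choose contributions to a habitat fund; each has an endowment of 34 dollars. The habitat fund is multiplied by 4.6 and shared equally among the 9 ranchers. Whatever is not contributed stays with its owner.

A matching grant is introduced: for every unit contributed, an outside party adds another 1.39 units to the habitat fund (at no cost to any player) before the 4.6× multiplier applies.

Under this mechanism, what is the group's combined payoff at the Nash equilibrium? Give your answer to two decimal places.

The effective private return per unit is now 4.6 × 2.39 / 9 = 1.2216 > 1, so every player's dominant strategy flips to full contribution.
So the Nash equilibrium is full contribution by all 9; the group earns 4.6 × 2.39 × 306 = 3364.16.

3364.16 dollars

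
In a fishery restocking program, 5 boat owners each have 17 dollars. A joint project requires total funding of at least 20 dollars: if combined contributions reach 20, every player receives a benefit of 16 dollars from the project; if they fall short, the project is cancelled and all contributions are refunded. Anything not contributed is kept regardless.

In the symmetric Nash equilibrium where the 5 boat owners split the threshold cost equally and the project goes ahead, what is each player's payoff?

29 dollars

Equal share of the threshold: 20/5 = 4.
At this profile no one gains by cutting their contribution: any cut drops the total below 20, the project is cancelled, contributions are refunded, and the deviator ends with 17, which is less than 17 − 4 + 16 = 29. Contributing more than 4 just wastes the excess. So contributing exactly 4 is a best response.
Each player's payoff: 17 − 4 + 16 = 29.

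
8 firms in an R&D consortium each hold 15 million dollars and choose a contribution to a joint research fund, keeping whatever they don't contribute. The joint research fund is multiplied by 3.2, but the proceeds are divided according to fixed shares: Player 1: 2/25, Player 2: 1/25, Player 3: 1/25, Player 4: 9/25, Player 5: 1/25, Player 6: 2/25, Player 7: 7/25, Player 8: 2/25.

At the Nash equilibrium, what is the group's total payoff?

Each unit j contributes comes back to j as 3.2 × (j's share), so j prefers to contribute only if that share exceeds 1/3.2 = 0.3125; otherwise keeping the unit dominates.
The only share above 0.3125 is Player 4's 9/25, contributing 15; the remaining 7 contribute 0. Total contributed: 15.
The joint research fund pays out 3.2 × 15 = 48.00 in total (split across the unequal shares, but the aggregate is all that matters for the group sum).
The 7 free-riders keep 15 each, adding 105. Group total = 105 + 48.00 = 153.00.

153.00 million dollars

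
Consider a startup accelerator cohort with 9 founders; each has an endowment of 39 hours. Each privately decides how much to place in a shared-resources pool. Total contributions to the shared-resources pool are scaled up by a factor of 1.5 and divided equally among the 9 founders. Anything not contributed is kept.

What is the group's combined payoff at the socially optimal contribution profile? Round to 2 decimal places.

Each contributed unit returns 1.500 to the group as a whole (0.1667 to each of 9 players), which exceeds 1, so the social optimum is full contribution: group total = 1.500 × 351 = 526.50.

526.50 hours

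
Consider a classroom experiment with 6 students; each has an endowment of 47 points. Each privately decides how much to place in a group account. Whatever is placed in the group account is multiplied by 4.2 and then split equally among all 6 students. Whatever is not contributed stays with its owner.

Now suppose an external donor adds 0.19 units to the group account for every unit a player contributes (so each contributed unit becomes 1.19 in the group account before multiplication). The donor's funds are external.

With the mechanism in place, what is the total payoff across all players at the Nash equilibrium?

282.00 points

The effective private return is 4.2 × 1.19 / 6 = 0.8330, which is still under 1, so the mechanism doesn't change anyone's dominant strategy: zero contribution.
At the Nash equilibrium no one contributes; group total payoff = 6 × 47 = 282.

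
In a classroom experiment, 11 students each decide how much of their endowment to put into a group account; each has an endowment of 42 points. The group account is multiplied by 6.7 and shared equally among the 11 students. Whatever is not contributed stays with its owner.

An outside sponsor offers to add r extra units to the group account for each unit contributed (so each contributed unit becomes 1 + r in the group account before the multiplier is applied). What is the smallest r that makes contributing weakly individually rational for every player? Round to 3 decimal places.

With matching at rate r, one contributed unit becomes (1 + r) in the group account and returns 6.7 × (1 + r) / 11 to the contributor.
Setting this equal to 1: 1 + r = 11/6.7 = 1.6418.
So the minimum matching rate is r = 1.6418 − 1 = 0.642.

0.642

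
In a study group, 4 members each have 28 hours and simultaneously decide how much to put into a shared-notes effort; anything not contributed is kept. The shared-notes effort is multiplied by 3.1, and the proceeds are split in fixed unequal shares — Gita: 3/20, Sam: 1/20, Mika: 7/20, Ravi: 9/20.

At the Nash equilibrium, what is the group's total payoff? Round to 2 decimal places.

Player j's private return per contributed unit is 3.1 × (j's share). Contributing is weakly dominant for j when that share is at least 1/3.1 = 0.3226, and contributing 0 is dominant otherwise.
Mika and Ravi are above the threshold, contributing 28 each; the remaining 2 contribute 0. Total contributed: 56.
The shared-notes effort pays out 3.1 × 56 = 173.60 in total (split across the unequal shares, but the aggregate is all that matters for the group sum).
The 2 free-riders keep 28 each, adding 56. Group total = 56 + 173.60 = 229.60.

229.60 hours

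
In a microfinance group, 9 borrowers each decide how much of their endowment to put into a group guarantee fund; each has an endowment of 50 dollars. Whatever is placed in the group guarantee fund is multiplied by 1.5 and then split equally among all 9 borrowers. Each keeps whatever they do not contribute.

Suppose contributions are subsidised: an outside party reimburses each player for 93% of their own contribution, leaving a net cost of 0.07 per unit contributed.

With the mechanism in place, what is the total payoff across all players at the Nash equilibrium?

1093.50 dollars

The effective private return per unit is now (1.5/9) / 0.07 = 2.3810 > 1, so every player's dominant strategy flips to full contribution.
At the Nash equilibrium everyone contributes 50. Group total payoff = 9 × (50 × 0.93 + 1.5 × 50) = 1093.50.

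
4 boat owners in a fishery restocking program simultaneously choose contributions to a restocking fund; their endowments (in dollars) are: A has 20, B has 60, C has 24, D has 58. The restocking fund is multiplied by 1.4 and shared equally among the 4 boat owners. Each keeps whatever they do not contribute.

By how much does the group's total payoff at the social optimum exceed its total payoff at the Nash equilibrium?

64.80 dollars

The private return per contributed unit is 1.4/4 = 0.3500 < 1 for every player regardless of endowment, so the Nash equilibrium is zero contribution and the group total is Σ E_j = 20 + 60 + 24 + 58 = 162.
Each contributed unit returns 1.400 to the group, so the social optimum is full contribution by everyone: group total = 1.400 × 162 = 226.80.
Efficiency loss = (1.400 − 1) × 162 = 64.80.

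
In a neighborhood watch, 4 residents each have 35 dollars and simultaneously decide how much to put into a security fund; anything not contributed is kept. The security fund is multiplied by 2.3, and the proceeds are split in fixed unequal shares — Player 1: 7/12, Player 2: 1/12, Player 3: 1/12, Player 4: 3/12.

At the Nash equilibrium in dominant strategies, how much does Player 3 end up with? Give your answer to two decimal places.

Player j's private return per contributed unit is 2.3 × (j's share). Contributing is weakly dominant for j when that share is at least 1/2.3 = 0.4348, and contributing 0 is dominant otherwise.
The only share above 0.4348 is Player 1's 7/12, contributing 35; the remaining 3 contribute 0. Total contributed: 35.
Player 3 keeps 35 and receives 2.3 × 35 × 1/12 = 6.71 from the security fund, for a payoff of 41.71.

41.71 dollars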